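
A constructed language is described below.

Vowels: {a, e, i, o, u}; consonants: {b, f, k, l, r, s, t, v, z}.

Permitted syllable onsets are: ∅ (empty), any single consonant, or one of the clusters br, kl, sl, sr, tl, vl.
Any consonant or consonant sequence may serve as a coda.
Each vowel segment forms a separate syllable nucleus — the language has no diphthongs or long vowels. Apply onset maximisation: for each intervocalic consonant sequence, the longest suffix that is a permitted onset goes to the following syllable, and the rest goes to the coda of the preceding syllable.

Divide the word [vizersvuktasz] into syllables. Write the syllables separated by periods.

vi.zers.vuk.tasz

Vowels present: i, e, u, a; each is a nucleus, giving 4 syllables.
V1 /i/ – V2 /e/: /z/ → onset of the next syllable (single consonants are always licit onsets).
V2 /e/ – V3 /u/: /rsv/ splits as /rs/ + /v/ (/v/ is the longest suffix that is a licit onset).
V3 /u/ – V4 /a/: cluster /kt/ — the longest permitted-onset suffix is /t/; onset = /t/, preceding coda = /k/.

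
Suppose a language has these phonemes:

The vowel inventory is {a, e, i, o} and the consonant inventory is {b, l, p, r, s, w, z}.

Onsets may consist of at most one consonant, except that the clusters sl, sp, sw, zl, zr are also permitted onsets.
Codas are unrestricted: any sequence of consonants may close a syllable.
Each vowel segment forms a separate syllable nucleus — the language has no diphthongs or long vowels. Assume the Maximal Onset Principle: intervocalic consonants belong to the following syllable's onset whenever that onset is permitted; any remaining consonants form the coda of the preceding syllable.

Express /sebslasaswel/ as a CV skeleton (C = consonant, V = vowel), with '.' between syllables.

CVC.CCV.CV.CCVC

Vowels present: e, a, a, e; each is a nucleus, giving 4 syllables.
V1 /e/ – V2 /a/: /bsl/ splits as /b/ + /sl/ (/sl/ is the longest suffix that is a licit onset).
V2 /a/ – V3 /a/: /s/ is a single consonant, so it becomes the next onset.
V3 /a/ – V4 /e/: cluster /sw/ — /sw/ is itself a permitted onset, so the whole cluster goes right; preceding coda = ∅.
Result: seb.sla.sa.swel.
Mapping each syllable to C/V: /seb/ → CVC, /sla/ → CCV, /sa/ → CV, /swel/ → CCVC.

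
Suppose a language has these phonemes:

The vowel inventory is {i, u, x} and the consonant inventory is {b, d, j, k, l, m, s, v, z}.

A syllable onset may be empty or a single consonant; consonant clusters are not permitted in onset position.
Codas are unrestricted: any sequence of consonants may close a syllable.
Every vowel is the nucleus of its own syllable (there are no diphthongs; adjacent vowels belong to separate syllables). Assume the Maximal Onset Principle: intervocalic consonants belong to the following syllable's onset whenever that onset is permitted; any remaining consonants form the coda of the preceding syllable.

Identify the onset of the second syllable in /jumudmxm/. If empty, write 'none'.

Vowels present: u, u, x; each is a nucleus, giving 3 syllables.
/u…u/ gap (V1→V2): /m/ is a single consonant, so it becomes the next onset.
/u…x/ gap (V2→V3): cluster /dm/ — the longest permitted-onset suffix is /m/; onset = /m/, preceding coda = /d/.
Syllabification: ju.mud.mxm.
Syllable 2 is /mud/: onset /m/, nucleus /u/, coda /d/.

m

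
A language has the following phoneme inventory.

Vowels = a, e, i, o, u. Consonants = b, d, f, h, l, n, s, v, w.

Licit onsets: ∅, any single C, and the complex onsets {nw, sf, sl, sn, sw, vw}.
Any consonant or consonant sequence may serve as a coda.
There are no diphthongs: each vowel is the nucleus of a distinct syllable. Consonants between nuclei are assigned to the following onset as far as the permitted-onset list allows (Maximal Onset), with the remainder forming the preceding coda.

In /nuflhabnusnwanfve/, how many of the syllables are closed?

4

Nuclei (vowels): u, a, u, a, e → 5 syllables.
σ1/σ2 boundary: cluster /flh/ — the longest permitted-onset suffix is /h/; onset = /h/, preceding coda = /fl/.
σ2/σ3 boundary: /bn/ splits as /b/ + /n/ (/n/ is the longest suffix that is a licit onset).
σ3/σ4 boundary: /snw/ — longest licit onset from the right is /nw/, leaving /s/ as coda.
σ4/σ5 boundary: cluster /nfv/ — the longest permitted-onset suffix is /v/; onset = /v/, preceding coda = /nf/.
Putting it together: nufl.hab.nus.nwanf.ve.
Classifying each syllable: /nufl/ (closed), /hab/ (closed), /nus/ (closed), /nwanf/ (closed), /ve/ (open).
Closed syllables: 4.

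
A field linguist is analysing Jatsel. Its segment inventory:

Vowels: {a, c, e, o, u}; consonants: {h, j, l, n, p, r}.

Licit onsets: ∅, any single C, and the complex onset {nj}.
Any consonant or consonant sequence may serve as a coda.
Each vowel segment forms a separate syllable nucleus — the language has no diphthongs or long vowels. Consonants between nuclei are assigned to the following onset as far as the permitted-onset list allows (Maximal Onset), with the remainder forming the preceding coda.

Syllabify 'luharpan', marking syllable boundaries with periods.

Nuclei (vowels): u, a, a → 3 syllables.
V1 /u/ – V2 /a/: /h/ is a single consonant, so it becomes the next onset.
V2 /a/ – V3 /a/: cluster /rp/ — the longest permitted-onset suffix is /p/; onset = /p/, preceding coda = /r/.

lu.har.pan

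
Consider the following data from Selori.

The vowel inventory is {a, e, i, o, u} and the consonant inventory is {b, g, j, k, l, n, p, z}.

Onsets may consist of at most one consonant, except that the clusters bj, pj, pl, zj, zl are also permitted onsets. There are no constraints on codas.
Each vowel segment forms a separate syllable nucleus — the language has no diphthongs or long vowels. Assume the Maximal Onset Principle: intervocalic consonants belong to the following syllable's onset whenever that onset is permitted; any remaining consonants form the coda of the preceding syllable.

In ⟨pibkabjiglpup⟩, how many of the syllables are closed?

The vowels are i, a, i, u — 4 nuclei, so 4 syllables.
Between /i/ (V1) and /a/ (V2): /bk/ — longest licit onset from the right is /k/, leaving /b/ as coda.
Between /a/ (V2) and /i/ (V3): /bj/ is a licit onset in full, so it all attaches to the next syllable.
Between /i/ (V3) and /u/ (V4): /glp/ — longest licit onset from the right is /p/, leaving /gl/ as coda.
Syllabification: pib.ka.bjigl.pup.
Classifying each syllable: /pib/ (closed), /ka/ (open), /bjigl/ (closed), /pup/ (closed).
Closed syllables: 3.

3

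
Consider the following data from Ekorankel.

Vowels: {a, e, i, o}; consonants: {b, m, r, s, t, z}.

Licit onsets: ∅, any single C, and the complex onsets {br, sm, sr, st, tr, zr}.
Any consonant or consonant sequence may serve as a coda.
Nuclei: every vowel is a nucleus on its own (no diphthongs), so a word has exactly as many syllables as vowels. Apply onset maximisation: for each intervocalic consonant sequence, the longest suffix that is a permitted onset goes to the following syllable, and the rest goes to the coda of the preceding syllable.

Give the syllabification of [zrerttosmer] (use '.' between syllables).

Vowels present: e, o, e; each is a nucleus, giving 3 syllables.
V1 /e/ – V2 /o/: /rtt/ — longest licit onset from the right is /t/, leaving /rt/ as coda.
V2 /o/ – V3 /e/: cluster /sm/ — /sm/ is itself a permitted onset, so the whole cluster goes right; preceding coda = ∅.

zrert.to.smer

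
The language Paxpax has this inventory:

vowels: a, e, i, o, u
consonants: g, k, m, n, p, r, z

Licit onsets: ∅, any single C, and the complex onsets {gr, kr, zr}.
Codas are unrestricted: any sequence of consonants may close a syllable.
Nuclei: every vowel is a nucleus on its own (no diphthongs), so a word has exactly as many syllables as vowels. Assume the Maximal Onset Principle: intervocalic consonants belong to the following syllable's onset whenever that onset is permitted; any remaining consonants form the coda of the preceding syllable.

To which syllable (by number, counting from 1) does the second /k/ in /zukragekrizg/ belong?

4

Nuclei (vowels): u, a, e, i → 4 syllables.
V1 /u/ – V2 /a/: /kr/ — entire cluster is a permitted onset → onset /kr/, coda ∅.
V2 /a/ – V3 /e/: /g/ → onset of the next syllable (single consonants are always licit onsets).
V3 /e/ – V4 /i/: /kr/ — entire cluster is a permitted onset → onset /kr/, coda ∅.
Putting it together: zu.kra.ge.krizg.
The second /k/ is in the onset of syllable 4 (/krizg/).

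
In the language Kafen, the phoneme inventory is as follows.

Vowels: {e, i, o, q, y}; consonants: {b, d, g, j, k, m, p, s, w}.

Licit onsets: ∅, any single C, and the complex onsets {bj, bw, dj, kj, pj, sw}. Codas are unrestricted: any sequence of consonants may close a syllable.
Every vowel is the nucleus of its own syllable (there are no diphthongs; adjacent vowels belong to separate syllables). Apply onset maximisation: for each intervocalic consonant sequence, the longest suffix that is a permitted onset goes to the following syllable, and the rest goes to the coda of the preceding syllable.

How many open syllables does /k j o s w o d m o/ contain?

Vowels present: o, o, o; each is a nucleus, giving 3 syllables.
σ1/σ2 boundary: /sw/ — entire cluster is a permitted onset → onset /sw/, coda ∅.
σ2/σ3 boundary: /dm/; trying suffixes from longest down, /m/ is the first permitted one, so coda /d/ | onset /m/.
Syllabification: kjo.swod.mo.
Classifying each syllable: /kjo/ (open), /swod/ (closed), /mo/ (open).
Open syllables: 2.

2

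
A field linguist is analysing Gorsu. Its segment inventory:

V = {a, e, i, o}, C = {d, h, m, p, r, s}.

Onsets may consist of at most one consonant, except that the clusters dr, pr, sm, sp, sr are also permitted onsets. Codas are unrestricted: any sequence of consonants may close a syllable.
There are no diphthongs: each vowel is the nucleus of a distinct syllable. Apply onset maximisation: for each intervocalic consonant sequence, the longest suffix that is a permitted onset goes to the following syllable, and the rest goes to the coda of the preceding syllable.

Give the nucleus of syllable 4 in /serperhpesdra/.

Vowels present: e, e, e, a; each is a nucleus, giving 4 syllables.
The fourth nucleus (vowel 4 from the left) is /a/.

a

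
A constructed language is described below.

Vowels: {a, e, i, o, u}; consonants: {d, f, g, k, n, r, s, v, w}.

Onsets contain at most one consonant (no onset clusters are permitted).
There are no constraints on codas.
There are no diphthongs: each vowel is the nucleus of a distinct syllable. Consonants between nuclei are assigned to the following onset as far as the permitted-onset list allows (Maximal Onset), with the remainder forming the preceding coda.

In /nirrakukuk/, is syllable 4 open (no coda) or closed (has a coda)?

closed

Vowels present: i, a, u, u; each is a nucleus, giving 4 syllables.
/i…a/ gap (V1→V2): cluster /rr/ — the longest permitted-onset suffix is /r/; onset = /r/, preceding coda = /r/.
/a…u/ gap (V2→V3): /k/ → onset of the next syllable (single consonants are always licit onsets).
/u…u/ gap (V3→V4): /k/ is a single consonant, so it becomes the next onset.
Result: nir.ra.ku.kuk.
Syllable 4 is /kuk/ with coda /k/, so it is closed.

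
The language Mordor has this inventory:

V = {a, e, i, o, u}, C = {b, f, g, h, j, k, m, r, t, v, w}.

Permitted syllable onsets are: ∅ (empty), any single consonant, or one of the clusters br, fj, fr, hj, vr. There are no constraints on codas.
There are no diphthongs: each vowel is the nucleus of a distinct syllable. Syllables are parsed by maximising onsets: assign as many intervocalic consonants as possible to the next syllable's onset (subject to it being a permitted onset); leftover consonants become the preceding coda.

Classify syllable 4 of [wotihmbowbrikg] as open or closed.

closed

The vowels are o, i, o, i — 4 nuclei, so 4 syllables.
V1 /o/ – V2 /i/: /t/ → onset of the next syllable (single consonants are always licit onsets).
V2 /i/ – V3 /o/: /hmb/ splits as /hm/ + /b/ (/b/ is the longest suffix that is a licit onset).
V3 /o/ – V4 /i/: /wbr/; trying suffixes from longest down, /br/ is the first permitted one, so coda /w/ | onset /br/.
Putting it together: wo.tihm.bow.brikg.
Syllable 4 is /brikg/ with coda /kg/, so it is closed.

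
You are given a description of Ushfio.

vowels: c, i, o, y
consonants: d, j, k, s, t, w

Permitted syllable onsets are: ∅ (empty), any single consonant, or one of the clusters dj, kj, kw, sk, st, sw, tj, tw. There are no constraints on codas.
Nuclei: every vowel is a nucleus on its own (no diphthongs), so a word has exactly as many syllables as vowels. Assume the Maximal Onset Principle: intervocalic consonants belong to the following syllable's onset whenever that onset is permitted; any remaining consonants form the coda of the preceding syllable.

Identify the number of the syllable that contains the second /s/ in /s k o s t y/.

Vowels present: o, y; each is a nucleus, giving 2 syllables.
V1 /o/ – V2 /y/: cluster /st/ — /st/ is itself a permitted onset, so the whole cluster goes right; preceding coda = ∅.
Putting it together: sko.sty.
The second /s/ is in the onset of syllable 2 (/sty/).

2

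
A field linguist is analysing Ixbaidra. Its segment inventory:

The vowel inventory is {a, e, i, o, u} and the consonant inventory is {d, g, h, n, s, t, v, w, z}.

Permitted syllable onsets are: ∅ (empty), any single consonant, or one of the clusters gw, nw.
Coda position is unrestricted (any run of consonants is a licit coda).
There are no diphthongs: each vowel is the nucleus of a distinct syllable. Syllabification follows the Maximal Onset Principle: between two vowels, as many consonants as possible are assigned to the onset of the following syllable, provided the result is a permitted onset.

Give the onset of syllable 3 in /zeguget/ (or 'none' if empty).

Vowels present: e, u, e; each is a nucleus, giving 3 syllables.
/e…u/ gap (V1→V2): /g/ → onset of the next syllable (single consonants are always licit onsets).
/u…e/ gap (V2→V3): /g/ is a single consonant, so it becomes the next onset.
So the parse is ze.gu.get.
Syllable 3 is /get/: onset /g/, nucleus /e/, coda /t/.

g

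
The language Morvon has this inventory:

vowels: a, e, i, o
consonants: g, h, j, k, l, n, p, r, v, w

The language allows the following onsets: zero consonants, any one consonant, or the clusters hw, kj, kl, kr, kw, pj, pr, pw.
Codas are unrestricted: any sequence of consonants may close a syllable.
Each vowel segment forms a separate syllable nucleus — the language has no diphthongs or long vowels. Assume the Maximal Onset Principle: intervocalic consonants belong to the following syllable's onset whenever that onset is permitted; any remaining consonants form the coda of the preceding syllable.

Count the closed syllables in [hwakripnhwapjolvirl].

Vowels present: a, i, a, o, i; each is a nucleus, giving 5 syllables.
Between /a/ (V1) and /i/ (V2): /kr/ — entire cluster is a permitted onset → onset /kr/, coda ∅.
Between /i/ (V2) and /a/ (V3): cluster /pnhw/ — the longest permitted-onset suffix is /hw/; onset = /hw/, preceding coda = /pn/.
Between /a/ (V3) and /o/ (V4): /pj/ — entire cluster is a permitted onset → onset /pj/, coda ∅.
Between /o/ (V4) and /i/ (V5): cluster /lv/ — the longest permitted-onset suffix is /v/; onset = /v/, preceding coda = /l/.
Syllabification: hwa.kripn.hwa.pjol.virl.
Classifying each syllable: /hwa/ (open), /kripn/ (closed), /hwa/ (open), /pjol/ (closed), /virl/ (closed).
Closed syllables: 3.

3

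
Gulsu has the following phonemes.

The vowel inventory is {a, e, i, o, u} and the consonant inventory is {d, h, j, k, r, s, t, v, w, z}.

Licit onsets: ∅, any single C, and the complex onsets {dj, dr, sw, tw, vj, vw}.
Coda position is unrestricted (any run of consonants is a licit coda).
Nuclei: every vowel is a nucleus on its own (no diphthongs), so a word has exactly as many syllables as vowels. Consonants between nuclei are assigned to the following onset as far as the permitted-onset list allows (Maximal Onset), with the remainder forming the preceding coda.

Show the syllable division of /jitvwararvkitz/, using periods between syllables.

Nuclei (vowels): i, a, a, i → 4 syllables.
Between /i/ (V1) and /a/ (V2): /tvw/ — longest licit onset from the right is /vw/, leaving /t/ as coda.
Between /a/ (V2) and /a/ (V3): /r/ → onset of the next syllable (single consonants are always licit onsets).
Between /a/ (V3) and /i/ (V4): /rvk/; trying suffixes from longest down, /k/ is the first permitted one, so coda /rv/ | onset /k/.

jit.vwa.rarv.kitz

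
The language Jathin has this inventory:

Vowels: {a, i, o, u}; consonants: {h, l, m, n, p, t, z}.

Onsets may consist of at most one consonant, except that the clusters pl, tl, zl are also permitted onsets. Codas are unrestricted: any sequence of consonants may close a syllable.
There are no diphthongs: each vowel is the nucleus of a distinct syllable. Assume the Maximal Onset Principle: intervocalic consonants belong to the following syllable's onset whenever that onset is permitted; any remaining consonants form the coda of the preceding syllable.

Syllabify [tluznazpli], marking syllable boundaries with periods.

The vowels are u, a, i — 3 nuclei, so 3 syllables.
/u…a/ gap (V1→V2): /zn/ — longest licit onset from the right is /n/, leaving /z/ as coda.
/a…i/ gap (V2→V3): /zpl/ — longest licit onset from the right is /pl/, leaving /z/ as coda.

tluz.naz.pli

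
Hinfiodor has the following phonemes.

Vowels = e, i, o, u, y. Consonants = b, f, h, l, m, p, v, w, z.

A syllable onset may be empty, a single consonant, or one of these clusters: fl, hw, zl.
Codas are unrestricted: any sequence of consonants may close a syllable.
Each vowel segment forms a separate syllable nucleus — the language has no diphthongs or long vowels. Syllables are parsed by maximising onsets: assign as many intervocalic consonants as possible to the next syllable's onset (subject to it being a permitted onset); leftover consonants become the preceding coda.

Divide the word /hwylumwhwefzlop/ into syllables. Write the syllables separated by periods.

hwy.lumw.hwef.zlop

The vowels are y, u, e, o — 4 nuclei, so 4 syllables.
V1 /y/ – V2 /u/: /l/ → onset of the next syllable (single consonants are always licit onsets).
V2 /u/ – V3 /e/: /mwhw/ — longest licit onset from the right is /hw/, leaving /mw/ as coda.
V3 /e/ – V4 /o/: /fzl/ splits as /f/ + /zl/ (/zl/ is the longest suffix that is a licit onset).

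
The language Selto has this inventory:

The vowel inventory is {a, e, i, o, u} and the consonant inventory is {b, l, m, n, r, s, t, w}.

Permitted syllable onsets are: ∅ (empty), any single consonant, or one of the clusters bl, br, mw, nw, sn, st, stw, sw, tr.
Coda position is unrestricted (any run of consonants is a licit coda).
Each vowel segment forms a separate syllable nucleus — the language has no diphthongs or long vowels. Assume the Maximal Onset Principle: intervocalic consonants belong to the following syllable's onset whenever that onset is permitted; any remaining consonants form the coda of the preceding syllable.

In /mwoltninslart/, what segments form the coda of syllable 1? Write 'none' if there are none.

lt

Nuclei (vowels): o, i, a → 3 syllables.
V1 /o/ – V2 /i/: /ltn/; trying suffixes from longest down, /n/ is the first permitted one, so coda /lt/ | onset /n/.
V2 /i/ – V3 /a/: /nsl/ splits as /ns/ + /l/ (/l/ is the longest suffix that is a licit onset).
So the parse is mwolt.nins.lart.
Syllable 1 is /mwolt/: onset /mw/, nucleus /o/, coda /lt/.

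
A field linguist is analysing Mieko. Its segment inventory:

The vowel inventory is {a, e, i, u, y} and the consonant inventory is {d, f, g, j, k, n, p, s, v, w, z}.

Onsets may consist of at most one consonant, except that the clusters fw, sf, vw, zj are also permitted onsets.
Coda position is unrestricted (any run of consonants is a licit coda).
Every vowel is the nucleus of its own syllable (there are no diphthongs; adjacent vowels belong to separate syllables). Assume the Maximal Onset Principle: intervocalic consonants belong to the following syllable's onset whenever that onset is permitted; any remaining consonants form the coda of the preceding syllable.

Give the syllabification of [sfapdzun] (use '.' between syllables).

sfapd.zun

The vowels are a, u — 2 nuclei, so 2 syllables.
Between /a/ (V1) and /u/ (V2): /pdz/; trying suffixes from longest down, /z/ is the first permitted one, so coda /pd/ | onset /z/.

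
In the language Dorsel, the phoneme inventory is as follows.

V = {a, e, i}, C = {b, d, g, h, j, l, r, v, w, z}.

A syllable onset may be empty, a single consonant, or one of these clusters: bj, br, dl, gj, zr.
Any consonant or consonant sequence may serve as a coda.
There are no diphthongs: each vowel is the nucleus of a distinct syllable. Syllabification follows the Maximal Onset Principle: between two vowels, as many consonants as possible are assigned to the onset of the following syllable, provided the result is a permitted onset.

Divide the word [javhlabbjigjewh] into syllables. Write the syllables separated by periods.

javh.lab.bji.gjewh

The vowels are a, a, i, e — 4 nuclei, so 4 syllables.
/a…a/ gap (V1→V2): cluster /vhl/ — the longest permitted-onset suffix is /l/; onset = /l/, preceding coda = /vh/.
/a…i/ gap (V2→V3): /bbj/; trying suffixes from longest down, /bj/ is the first permitted one, so coda /b/ | onset /bj/.
/i…e/ gap (V3→V4): cluster /gj/ — /gj/ is itself a permitted onset, so the whole cluster goes right; preceding coda = ∅.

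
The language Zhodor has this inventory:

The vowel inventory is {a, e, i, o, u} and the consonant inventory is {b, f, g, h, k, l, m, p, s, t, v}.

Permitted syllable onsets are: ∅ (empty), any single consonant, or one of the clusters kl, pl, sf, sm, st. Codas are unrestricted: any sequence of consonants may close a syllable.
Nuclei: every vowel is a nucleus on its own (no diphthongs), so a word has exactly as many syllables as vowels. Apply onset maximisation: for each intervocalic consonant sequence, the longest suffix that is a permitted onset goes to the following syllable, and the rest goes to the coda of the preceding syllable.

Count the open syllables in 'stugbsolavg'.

Nuclei (vowels): u, o, a → 3 syllables.
Between /u/ (V1) and /o/ (V2): /gbs/ — longest licit onset from the right is /s/, leaving /gb/ as coda.
Between /o/ (V2) and /a/ (V3): /l/ is a single consonant, so it becomes the next onset.
Result: stugb.so.lavg.
Classifying each syllable: /stugb/ (closed), /so/ (open), /lavg/ (closed).
Open syllables: 1.

1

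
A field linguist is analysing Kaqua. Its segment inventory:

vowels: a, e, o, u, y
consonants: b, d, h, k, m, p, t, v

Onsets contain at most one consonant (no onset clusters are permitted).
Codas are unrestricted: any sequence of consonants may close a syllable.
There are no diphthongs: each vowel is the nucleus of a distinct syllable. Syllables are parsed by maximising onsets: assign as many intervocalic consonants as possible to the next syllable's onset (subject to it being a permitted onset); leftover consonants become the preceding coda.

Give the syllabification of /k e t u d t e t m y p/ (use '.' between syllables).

Vowels present: e, u, e, y; each is a nucleus, giving 4 syllables.
/e…u/ gap (V1→V2): just /t/ — single C goes to the following onset.
/u…e/ gap (V2→V3): /dt/ — longest licit onset from the right is /t/, leaving /d/ as coda.
/e…y/ gap (V3→V4): cluster /tm/ — the longest permitted-onset suffix is /m/; onset = /m/, preceding coda = /t/.

ke.tud.tet.myp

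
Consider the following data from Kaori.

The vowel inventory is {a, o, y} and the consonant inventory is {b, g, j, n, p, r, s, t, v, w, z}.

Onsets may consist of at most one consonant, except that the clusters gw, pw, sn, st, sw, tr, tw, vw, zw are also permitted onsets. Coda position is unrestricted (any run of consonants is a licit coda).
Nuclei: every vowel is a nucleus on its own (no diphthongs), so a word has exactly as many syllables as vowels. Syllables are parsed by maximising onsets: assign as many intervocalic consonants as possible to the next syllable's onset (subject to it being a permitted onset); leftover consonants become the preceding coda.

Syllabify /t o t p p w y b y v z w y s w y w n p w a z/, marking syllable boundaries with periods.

totp.pwy.byv.zwy.swywn.pwaz

Nuclei (vowels): o, y, y, y, y, a → 6 syllables.
V1 /o/ – V2 /y/: /tppw/ splits as /tp/ + /pw/ (/pw/ is the longest suffix that is a licit onset).
V2 /y/ – V3 /y/: /b/ is a single consonant, so it becomes the next onset.
V3 /y/ – V4 /y/: /vzw/ — longest licit onset from the right is /zw/, leaving /v/ as coda.
V4 /y/ – V5 /y/: /sw/ — entire cluster is a permitted onset → onset /sw/, coda ∅.
V5 /y/ – V6 /a/: cluster /wnpw/ — the longest permitted-onset suffix is /pw/; onset = /pw/, preceding coda = /wn/.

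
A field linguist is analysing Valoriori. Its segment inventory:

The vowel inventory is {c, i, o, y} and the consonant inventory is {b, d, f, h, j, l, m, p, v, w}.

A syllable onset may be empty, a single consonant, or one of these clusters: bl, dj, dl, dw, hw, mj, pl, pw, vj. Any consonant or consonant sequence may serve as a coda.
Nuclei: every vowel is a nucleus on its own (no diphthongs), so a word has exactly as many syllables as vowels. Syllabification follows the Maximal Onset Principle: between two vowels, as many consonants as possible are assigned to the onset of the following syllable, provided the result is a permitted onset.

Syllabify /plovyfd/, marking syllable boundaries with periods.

Nuclei (vowels): o, y → 2 syllables.
σ1/σ2 boundary: just /v/ — single C goes to the following onset.

plo.vyfd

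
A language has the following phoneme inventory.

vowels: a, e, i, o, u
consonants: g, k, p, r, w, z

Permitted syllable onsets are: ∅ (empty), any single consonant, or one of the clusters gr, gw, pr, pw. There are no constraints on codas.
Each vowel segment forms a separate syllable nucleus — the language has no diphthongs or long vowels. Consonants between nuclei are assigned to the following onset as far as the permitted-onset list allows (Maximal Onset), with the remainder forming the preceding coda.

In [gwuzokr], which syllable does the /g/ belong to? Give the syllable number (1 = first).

Nuclei (vowels): u, o → 2 syllables.
σ1/σ2 boundary: just /z/ — single C goes to the following onset.
So the parse is gwu.zokr.
The /g/ is in the onset of syllable 1 (/gwu/).

1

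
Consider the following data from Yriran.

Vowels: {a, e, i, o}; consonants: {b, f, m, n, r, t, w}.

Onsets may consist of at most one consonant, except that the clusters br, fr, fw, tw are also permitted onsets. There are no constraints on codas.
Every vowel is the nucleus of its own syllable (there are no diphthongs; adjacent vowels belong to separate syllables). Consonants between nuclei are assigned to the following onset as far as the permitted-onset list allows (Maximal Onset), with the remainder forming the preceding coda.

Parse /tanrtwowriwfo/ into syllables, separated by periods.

tanr.twow.riw.fo

Nuclei (vowels): a, o, i, o → 4 syllables.
/a…o/ gap (V1→V2): /nrtw/ — longest licit onset from the right is /tw/, leaving /nr/ as coda.
/o…i/ gap (V2→V3): cluster /wr/ — the longest permitted-onset suffix is /r/; onset = /r/, preceding coda = /w/.
/i…o/ gap (V3→V4): /wf/ splits as /w/ + /f/ (/f/ is the longest suffix that is a licit onset).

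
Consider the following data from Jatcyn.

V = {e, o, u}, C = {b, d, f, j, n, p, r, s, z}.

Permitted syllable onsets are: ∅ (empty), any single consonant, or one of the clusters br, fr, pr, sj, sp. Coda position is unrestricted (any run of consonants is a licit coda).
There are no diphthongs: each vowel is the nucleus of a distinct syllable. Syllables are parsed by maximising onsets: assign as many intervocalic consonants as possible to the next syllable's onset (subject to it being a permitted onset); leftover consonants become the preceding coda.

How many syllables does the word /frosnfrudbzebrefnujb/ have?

The vowels are o, u, e, e, u — 5 nuclei, so 5 syllables.

5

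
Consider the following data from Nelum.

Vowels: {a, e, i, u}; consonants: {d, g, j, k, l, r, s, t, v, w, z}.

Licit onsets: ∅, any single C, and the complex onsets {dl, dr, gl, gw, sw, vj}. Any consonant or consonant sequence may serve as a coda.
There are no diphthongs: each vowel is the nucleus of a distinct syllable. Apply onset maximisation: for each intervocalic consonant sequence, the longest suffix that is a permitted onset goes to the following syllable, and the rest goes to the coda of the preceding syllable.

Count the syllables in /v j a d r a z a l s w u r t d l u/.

Vowels present: a, a, a, u, u; each is a nucleus, giving 5 syllables.

5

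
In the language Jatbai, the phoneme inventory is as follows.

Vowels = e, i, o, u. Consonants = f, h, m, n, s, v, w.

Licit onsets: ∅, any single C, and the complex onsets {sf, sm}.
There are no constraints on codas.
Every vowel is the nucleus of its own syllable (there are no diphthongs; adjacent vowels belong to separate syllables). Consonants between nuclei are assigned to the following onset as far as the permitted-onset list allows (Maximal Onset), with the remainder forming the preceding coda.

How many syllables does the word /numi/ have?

The vowels are u, i — 2 nuclei, so 2 syllables.

2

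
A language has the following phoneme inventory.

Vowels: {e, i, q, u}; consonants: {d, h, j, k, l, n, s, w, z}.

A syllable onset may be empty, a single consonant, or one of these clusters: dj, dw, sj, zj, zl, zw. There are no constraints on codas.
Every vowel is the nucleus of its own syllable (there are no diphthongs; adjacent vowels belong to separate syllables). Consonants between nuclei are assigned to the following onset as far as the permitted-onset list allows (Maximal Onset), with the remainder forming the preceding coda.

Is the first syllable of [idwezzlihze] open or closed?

Nuclei (vowels): i, e, i, e → 4 syllables.
V1 /i/ – V2 /e/: /dw/ — entire cluster is a permitted onset → onset /dw/, coda ∅.
V2 /e/ – V3 /i/: /zzl/ — longest licit onset from the right is /zl/, leaving /z/ as coda.
V3 /i/ – V4 /e/: /hz/ — longest licit onset from the right is /z/, leaving /h/ as coda.
Putting it together: i.dwez.zlih.ze.
Syllable 1 is /i/; it ends in its nucleus with no coda, so it is open.

open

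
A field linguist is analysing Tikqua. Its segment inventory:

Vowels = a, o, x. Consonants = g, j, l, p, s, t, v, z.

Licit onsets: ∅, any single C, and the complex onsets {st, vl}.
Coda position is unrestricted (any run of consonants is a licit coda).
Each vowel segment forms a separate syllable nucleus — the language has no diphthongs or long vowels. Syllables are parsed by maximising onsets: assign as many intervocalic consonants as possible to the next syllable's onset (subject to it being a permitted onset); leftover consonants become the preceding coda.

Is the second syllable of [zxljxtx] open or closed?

open

Vowels present: x, x, x; each is a nucleus, giving 3 syllables.
V1 /x/ – V2 /x/: /lj/; trying suffixes from longest down, /j/ is the first permitted one, so coda /l/ | onset /j/.
V2 /x/ – V3 /x/: /t/ → onset of the next syllable (single consonants are always licit onsets).
So the parse is zxl.jx.tx.
Syllable 2 is /jx/; it ends in its nucleus with no coda, so it is open.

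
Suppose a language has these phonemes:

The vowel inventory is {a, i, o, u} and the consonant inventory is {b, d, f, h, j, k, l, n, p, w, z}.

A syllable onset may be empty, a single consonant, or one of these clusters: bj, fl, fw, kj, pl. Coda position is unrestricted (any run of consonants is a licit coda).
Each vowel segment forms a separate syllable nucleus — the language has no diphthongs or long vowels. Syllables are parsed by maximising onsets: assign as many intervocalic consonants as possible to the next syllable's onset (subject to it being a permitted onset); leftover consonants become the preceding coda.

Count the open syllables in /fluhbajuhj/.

1

Vowels present: u, a, u; each is a nucleus, giving 3 syllables.
σ1/σ2 boundary: /hb/ splits as /h/ + /b/ (/b/ is the longest suffix that is a licit onset).
σ2/σ3 boundary: /j/ → onset of the next syllable (single consonants are always licit onsets).
Syllabification: fluh.ba.juhj.
Classifying each syllable: /fluh/ (closed), /ba/ (open), /juhj/ (closed).
Open syllables: 1.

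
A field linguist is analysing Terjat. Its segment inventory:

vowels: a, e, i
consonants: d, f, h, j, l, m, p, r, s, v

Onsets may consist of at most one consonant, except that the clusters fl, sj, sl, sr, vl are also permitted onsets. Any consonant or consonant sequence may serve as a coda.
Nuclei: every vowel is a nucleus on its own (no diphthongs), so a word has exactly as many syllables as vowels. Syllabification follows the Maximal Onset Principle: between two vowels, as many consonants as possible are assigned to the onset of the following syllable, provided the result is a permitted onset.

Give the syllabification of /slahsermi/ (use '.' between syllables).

slah.ser.mi

Vowels present: a, e, i; each is a nucleus, giving 3 syllables.
V1 /a/ – V2 /e/: /hs/ splits as /h/ + /s/ (/s/ is the longest suffix that is a licit onset).
V2 /e/ – V3 /i/: /rm/ splits as /r/ + /m/ (/m/ is the longest suffix that is a licit onset).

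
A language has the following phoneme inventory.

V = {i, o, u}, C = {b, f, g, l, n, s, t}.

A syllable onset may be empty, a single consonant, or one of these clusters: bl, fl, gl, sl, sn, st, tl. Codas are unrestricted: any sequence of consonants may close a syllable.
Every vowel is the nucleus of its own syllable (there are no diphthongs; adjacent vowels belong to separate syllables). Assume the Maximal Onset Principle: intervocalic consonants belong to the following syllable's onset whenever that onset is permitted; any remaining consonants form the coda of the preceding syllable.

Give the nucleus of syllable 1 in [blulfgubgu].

The vowels are u, u, u — 3 nuclei, so 3 syllables.
The first nucleus (vowel 1 from the left) is /u/.

u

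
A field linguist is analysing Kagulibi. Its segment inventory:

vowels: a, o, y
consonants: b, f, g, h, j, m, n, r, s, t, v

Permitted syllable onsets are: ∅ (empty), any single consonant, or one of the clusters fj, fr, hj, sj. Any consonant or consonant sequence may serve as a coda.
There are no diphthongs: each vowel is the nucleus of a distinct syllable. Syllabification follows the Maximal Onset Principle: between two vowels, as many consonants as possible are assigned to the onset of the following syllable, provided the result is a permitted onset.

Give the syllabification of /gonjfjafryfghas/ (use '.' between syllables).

gonj.fja.fryfg.has

Nuclei (vowels): o, a, y, a → 4 syllables.
/o…a/ gap (V1→V2): /njfj/ — longest licit onset from the right is /fj/, leaving /nj/ as coda.
/a…y/ gap (V2→V3): cluster /fr/ — /fr/ is itself a permitted onset, so the whole cluster goes right; preceding coda = ∅.
/y…a/ gap (V3→V4): /fgh/; trying suffixes from longest down, /h/ is the first permitted one, so coda /fg/ | onset /h/.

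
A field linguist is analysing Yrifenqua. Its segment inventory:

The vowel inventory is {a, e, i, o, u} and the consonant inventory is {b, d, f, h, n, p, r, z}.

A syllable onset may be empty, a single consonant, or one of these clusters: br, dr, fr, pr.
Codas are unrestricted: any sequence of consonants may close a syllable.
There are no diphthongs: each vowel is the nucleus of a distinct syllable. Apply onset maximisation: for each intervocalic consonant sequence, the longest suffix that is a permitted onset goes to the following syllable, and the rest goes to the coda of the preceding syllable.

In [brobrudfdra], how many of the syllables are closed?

The vowels are o, u, a — 3 nuclei, so 3 syllables.
σ1/σ2 boundary: /br/ — entire cluster is a permitted onset → onset /br/, coda ∅.
σ2/σ3 boundary: cluster /dfdr/ — the longest permitted-onset suffix is /dr/; onset = /dr/, preceding coda = /df/.
Result: bro.brudf.dra.
Classifying each syllable: /bro/ (open), /brudf/ (closed), /dra/ (open).
Closed syllables: 1.

1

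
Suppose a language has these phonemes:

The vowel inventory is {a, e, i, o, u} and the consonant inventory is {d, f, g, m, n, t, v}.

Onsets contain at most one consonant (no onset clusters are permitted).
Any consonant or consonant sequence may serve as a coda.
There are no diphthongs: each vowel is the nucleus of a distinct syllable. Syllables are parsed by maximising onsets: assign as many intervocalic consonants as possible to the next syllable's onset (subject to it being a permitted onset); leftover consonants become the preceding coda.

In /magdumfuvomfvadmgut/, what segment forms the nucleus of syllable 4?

o

Vowels present: a, u, u, o, a, u; each is a nucleus, giving 6 syllables.
The fourth nucleus (vowel 4 from the left) is /o/.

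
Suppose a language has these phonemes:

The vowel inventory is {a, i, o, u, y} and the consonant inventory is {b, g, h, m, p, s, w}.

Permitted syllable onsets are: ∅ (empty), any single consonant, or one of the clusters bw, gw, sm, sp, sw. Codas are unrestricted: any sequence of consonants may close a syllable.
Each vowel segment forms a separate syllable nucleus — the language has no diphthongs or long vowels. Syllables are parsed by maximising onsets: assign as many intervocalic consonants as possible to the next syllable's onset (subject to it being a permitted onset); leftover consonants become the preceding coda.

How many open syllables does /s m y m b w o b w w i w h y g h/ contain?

Vowels present: y, o, i, y; each is a nucleus, giving 4 syllables.
Between /y/ (V1) and /o/ (V2): /mbw/; trying suffixes from longest down, /bw/ is the first permitted one, so coda /m/ | onset /bw/.
Between /o/ (V2) and /i/ (V3): /bww/; trying suffixes from longest down, /w/ is the first permitted one, so coda /bw/ | onset /w/.
Between /i/ (V3) and /y/ (V4): /wh/ splits as /w/ + /h/ (/h/ is the longest suffix that is a licit onset).
Syllabification: smym.bwobw.wiw.hygh.
Classifying each syllable: /smym/ (closed), /bwobw/ (closed), /wiw/ (closed), /hygh/ (closed).
Open syllables: 0.

0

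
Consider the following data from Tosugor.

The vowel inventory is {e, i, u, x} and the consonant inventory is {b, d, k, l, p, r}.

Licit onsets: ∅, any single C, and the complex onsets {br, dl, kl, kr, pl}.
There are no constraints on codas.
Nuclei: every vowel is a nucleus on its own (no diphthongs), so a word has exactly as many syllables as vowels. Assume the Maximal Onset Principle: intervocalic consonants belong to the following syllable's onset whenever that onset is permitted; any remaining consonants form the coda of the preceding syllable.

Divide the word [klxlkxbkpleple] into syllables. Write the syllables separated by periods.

klxl.kxbk.ple.ple

Vowels present: x, x, e, e; each is a nucleus, giving 4 syllables.
Between /x/ (V1) and /x/ (V2): /lk/ splits as /l/ + /k/ (/k/ is the longest suffix that is a licit onset).
Between /x/ (V2) and /e/ (V3): /bkpl/; trying suffixes from longest down, /pl/ is the first permitted one, so coda /bk/ | onset /pl/.
Between /e/ (V3) and /e/ (V4): /pl/ — entire cluster is a permitted onset → onset /pl/, coda ∅.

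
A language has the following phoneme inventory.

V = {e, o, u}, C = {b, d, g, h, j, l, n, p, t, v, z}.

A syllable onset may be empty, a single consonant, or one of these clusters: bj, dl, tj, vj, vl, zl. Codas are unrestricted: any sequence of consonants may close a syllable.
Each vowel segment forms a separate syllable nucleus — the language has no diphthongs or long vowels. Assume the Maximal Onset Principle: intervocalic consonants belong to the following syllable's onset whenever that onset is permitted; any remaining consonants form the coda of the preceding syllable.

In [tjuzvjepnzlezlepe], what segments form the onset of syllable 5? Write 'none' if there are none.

The vowels are u, e, e, e, e — 5 nuclei, so 5 syllables.
/u…e/ gap (V1→V2): /zvj/ splits as /z/ + /vj/ (/vj/ is the longest suffix that is a licit onset).
/e…e/ gap (V2→V3): /pnzl/ — longest licit onset from the right is /zl/, leaving /pn/ as coda.
/e…e/ gap (V3→V4): /zl/ is a licit onset in full, so it all attaches to the next syllable.
/e…e/ gap (V4→V5): just /p/ — single C goes to the following onset.
Syllabification: tjuz.vjepn.zle.zle.pe.
Syllable 5 is /pe/: onset /p/, nucleus /e/, coda ∅.

p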